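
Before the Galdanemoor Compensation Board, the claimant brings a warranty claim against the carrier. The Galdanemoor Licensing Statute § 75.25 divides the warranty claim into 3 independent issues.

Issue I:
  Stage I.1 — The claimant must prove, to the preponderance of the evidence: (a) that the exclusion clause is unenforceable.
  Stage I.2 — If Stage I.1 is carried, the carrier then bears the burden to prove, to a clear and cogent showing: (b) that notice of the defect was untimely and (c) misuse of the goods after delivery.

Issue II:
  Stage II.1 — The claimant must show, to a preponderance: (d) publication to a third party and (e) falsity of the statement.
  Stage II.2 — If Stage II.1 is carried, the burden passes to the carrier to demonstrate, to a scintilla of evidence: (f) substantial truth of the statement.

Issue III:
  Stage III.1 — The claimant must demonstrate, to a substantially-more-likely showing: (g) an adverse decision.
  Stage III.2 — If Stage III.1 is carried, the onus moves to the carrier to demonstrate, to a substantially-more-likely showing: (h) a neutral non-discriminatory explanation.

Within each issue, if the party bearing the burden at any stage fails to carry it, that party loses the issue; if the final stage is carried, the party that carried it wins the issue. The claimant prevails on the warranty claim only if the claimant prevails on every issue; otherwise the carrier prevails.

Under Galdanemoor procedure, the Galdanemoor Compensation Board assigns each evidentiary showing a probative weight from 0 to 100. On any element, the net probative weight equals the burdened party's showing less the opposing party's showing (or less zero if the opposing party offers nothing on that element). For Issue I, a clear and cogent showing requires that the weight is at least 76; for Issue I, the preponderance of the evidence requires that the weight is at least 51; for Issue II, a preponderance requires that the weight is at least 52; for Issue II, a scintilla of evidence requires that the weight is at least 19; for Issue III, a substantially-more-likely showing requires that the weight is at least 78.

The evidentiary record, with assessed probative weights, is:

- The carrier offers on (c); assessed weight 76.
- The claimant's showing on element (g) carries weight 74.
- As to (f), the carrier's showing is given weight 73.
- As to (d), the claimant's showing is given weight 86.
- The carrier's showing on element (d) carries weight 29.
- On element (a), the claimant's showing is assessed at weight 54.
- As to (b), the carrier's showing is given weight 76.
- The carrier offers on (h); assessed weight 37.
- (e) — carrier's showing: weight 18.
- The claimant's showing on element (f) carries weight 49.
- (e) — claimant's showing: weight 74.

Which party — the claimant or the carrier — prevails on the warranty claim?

— Issue I —
At Stage I.1 the claimant must meet the preponderance of the evidence (weight is at least 51): on (a) the weight is 54, which does reach 51, so (a) meets the standard.
  Stage I.1 is satisfied; the onus moves to the carrier.
At Stage I.2 the carrier must meet a clear and cogent showing (weight is at least 76): on (b) the weight is 76, which does reach 76, so (b) meets the standard; on (c) the weight is 76, which does reach 76, so (c) meets the standard.
  All elements met at the final stage.
Every stage carried; the carrier prevails on this issue.
— Issue II —
Stage II.1 (claimant, a preponderance, weight is at least 52): (d) net 86−29=57 ≥ 52 — meets; (e) net 74−18=56 ≥ 52 — meets.
  All elements met. The burden passes to the carrier.
Stage II.2 (carrier, a scintilla of evidence, weight is at least 19): (f) net 73−49=24 ≥ 19 — meets.
  All elements met at the final stage.
Every stage carried; the carrier prevails on this issue.
— Issue III —
Stage III.1 (claimant, a substantially-more-likely showing, weight is at least 78): (g) 74 < 78 — fails.
  Stage III.1 not carried; the claimant fails its burden.
The carrier prevails on this issue.
Per-issue: Issue I → carrier; Issue II → carrier; Issue III → carrier. The claimant must prevail on every issue; overall, the carrier prevails.

carrier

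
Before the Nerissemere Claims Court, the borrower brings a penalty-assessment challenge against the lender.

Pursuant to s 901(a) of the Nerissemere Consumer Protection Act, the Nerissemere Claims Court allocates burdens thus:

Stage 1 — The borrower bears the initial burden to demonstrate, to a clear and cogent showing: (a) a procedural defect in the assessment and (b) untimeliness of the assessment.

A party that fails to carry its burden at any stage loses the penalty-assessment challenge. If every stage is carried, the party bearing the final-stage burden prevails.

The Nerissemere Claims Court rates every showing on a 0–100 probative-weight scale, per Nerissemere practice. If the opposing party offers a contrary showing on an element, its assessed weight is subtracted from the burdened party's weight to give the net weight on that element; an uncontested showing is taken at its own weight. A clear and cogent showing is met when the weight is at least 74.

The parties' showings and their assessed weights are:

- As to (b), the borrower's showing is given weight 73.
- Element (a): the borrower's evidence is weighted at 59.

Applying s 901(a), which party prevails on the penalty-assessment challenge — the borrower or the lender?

lender

Stage 1 — burden on borrower; standard: a clear and cogent showing (weight is at least 74).
    (a): 59 < 74 [not met]
    (b): 73 < 74 [not met]
  Not every element is met, so the borrower fails to carry Stage 1.
So the lender prevails.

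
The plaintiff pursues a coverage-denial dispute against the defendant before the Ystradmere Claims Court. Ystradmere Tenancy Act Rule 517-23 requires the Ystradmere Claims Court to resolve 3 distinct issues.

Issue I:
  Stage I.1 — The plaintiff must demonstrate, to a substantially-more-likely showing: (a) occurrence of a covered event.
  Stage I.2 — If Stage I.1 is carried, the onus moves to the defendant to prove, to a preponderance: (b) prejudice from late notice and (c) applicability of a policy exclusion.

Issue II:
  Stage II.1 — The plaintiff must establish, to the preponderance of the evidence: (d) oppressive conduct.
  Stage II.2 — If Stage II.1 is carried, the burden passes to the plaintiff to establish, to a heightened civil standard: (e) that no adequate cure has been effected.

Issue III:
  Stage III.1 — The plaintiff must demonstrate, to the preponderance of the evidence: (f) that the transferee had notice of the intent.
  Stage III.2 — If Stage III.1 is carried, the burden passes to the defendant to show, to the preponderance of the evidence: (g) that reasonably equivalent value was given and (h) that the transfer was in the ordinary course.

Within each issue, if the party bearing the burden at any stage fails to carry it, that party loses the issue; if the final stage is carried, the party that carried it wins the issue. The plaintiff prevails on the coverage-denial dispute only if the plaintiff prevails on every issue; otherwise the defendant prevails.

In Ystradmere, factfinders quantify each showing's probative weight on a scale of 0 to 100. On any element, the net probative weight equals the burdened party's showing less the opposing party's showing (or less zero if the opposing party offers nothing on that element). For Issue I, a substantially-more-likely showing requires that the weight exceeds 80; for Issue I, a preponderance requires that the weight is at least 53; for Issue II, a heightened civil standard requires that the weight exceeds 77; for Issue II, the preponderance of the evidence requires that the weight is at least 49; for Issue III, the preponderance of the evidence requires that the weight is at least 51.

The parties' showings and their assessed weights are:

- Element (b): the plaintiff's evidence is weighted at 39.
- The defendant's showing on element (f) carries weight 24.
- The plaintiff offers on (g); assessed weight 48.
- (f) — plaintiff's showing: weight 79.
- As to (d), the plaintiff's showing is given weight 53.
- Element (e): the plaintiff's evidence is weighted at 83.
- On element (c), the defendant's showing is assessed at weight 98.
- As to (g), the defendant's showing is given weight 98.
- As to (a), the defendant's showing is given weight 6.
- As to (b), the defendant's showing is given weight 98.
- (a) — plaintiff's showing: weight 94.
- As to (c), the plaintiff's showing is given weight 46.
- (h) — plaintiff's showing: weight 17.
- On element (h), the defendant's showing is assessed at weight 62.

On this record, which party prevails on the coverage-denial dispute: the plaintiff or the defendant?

plaintiff

— Issue I —
Stage I.1 (plaintiff, a substantially-more-likely showing, weight exceeds 80): (a) net 94−6=88 > 80 — meets.
  The plaintiff carries Stage I.1; the defendant now bears the burden.
Stage I.2 (defendant, a preponderance, weight is at least 53): (b) net 98−39=59 ≥ 53 — meets; (c) net 98−46=52 < 53 — fails.
  Stage I.2 not carried; the defendant fails its burden.
The plaintiff prevails on this issue.
— Issue II —
Stage II.1 — burden on plaintiff; standard: the preponderance of the evidence (weight is at least 49).
    (d): 53 ≥ 49 [met]
  Stage II.1 carried; the burden remains with the plaintiff.
Stage II.2 — burden on plaintiff; standard: a heightened civil standard (weight exceeds 77).
    (e): 83 > 77 [met]
  Stage II.2 carried; the final stage is satisfied.
Every stage carried; the plaintiff prevails on this issue.
— Issue III —
Stage III.1 — burden on plaintiff; standard: the preponderance of the evidence (weight is at least 51).
    (f): 79 − 24 = 55 ≥ 51 [met]
  Stage III.1 is satisfied; the onus moves to the defendant.
Stage III.2 — burden on defendant; standard: the preponderance of the evidence (weight is at least 51).
    (g): 98 − 48 = 50 < 51 [not met]
    (h): 62 − 17 = 45 < 51 [not met]
  Not every element is met, so the defendant fails to carry Stage III.2.
So the plaintiff prevails on this issue.
Per-issue: Issue I → plaintiff; Issue II → plaintiff; Issue III → plaintiff. The plaintiff must prevail on every issue; overall, the plaintiff prevails.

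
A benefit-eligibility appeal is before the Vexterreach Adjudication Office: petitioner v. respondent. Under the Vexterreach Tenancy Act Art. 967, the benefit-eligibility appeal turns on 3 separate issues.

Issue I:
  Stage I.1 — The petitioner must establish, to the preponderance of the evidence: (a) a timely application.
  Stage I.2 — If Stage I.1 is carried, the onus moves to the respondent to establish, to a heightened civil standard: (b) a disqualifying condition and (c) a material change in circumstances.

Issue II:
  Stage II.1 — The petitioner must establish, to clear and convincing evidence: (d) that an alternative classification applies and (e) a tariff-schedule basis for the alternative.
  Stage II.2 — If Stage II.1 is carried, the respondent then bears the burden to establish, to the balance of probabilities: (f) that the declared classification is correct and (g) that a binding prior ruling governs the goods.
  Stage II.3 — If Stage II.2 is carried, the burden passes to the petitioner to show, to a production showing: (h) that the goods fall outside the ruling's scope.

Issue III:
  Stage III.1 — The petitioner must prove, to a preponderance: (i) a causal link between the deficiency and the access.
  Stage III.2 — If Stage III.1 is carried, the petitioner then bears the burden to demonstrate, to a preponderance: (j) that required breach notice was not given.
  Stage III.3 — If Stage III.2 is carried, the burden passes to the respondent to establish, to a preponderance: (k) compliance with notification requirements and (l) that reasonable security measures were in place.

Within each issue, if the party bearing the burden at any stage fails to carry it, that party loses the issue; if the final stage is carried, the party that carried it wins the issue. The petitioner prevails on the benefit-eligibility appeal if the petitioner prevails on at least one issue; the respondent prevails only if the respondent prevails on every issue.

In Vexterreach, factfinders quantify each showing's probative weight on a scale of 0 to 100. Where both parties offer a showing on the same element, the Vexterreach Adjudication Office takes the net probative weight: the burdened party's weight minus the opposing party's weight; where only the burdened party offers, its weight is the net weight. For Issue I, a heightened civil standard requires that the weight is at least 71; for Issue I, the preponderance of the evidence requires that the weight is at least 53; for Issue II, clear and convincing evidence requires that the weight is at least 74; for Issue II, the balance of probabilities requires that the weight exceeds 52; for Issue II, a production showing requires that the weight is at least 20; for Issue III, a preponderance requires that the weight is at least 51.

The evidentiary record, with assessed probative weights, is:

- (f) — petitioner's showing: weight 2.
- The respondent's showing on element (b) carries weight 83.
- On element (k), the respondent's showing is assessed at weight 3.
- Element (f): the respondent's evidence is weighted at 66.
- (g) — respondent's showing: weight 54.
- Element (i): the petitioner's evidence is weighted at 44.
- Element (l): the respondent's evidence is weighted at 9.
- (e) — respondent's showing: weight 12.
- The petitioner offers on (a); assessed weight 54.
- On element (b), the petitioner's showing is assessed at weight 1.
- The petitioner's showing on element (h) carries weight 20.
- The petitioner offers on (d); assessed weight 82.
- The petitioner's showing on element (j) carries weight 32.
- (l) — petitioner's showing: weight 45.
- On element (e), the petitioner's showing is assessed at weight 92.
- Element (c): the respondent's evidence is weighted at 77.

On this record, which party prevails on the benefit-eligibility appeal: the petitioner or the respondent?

— Issue I —
Stage I.1 — burden on petitioner; standard: the preponderance of the evidence (weight is at least 53).
    (a): 54 ≥ 53 [met]
  The petitioner carries Stage I.1; the respondent now bears the burden.
Stage I.2 — burden on respondent; standard: a heightened civil standard (weight is at least 71).
    (b): 83 − 1 = 82 ≥ 71 [met]
    (c): 77 ≥ 71 [met]
  The respondent carries the last stage.
Every stage carried; the respondent prevails on this issue.
— Issue II —
At Stage II.1 the petitioner must meet clear and convincing evidence (weight is at least 74): on (d) the weight is 82, ≥ 74, so (d) meets the standard; on (e) the weight is 92 less the opposing 12 gives net 80, ≥ 74, so (e) meets the standard.
  The petitioner carries Stage II.1; the respondent now bears the burden.
At Stage II.2 the respondent must meet the balance of probabilities (weight exceeds 52): on (f) the weight is 66 less the opposing 2 gives net 64, > 52, so (f) meets the standard; on (g) the weight is 54, which does exceed 52, so (g) meets the standard.
  Stage II.2 carried; the burden shifts to the petitioner.
At Stage II.3 the petitioner must meet a production showing (weight is at least 20): on (h) the weight is 20, ≥ 20, so (h) meets the standard.
  The petitioner carries the last stage.
Every stage carried; the petitioner prevails on this issue.
— Issue III —
Stage III.1 (petitioner, a preponderance, weight is at least 51): (i) 44 < 51 — fails.
  Stage III.1 not carried; the petitioner fails its burden.
The respondent prevails on this issue.
Per-issue: Issue I → respondent; Issue II → petitioner; Issue III → respondent. The petitioner must prevail on at least one issue; overall, the petitioner prevails.

petitioner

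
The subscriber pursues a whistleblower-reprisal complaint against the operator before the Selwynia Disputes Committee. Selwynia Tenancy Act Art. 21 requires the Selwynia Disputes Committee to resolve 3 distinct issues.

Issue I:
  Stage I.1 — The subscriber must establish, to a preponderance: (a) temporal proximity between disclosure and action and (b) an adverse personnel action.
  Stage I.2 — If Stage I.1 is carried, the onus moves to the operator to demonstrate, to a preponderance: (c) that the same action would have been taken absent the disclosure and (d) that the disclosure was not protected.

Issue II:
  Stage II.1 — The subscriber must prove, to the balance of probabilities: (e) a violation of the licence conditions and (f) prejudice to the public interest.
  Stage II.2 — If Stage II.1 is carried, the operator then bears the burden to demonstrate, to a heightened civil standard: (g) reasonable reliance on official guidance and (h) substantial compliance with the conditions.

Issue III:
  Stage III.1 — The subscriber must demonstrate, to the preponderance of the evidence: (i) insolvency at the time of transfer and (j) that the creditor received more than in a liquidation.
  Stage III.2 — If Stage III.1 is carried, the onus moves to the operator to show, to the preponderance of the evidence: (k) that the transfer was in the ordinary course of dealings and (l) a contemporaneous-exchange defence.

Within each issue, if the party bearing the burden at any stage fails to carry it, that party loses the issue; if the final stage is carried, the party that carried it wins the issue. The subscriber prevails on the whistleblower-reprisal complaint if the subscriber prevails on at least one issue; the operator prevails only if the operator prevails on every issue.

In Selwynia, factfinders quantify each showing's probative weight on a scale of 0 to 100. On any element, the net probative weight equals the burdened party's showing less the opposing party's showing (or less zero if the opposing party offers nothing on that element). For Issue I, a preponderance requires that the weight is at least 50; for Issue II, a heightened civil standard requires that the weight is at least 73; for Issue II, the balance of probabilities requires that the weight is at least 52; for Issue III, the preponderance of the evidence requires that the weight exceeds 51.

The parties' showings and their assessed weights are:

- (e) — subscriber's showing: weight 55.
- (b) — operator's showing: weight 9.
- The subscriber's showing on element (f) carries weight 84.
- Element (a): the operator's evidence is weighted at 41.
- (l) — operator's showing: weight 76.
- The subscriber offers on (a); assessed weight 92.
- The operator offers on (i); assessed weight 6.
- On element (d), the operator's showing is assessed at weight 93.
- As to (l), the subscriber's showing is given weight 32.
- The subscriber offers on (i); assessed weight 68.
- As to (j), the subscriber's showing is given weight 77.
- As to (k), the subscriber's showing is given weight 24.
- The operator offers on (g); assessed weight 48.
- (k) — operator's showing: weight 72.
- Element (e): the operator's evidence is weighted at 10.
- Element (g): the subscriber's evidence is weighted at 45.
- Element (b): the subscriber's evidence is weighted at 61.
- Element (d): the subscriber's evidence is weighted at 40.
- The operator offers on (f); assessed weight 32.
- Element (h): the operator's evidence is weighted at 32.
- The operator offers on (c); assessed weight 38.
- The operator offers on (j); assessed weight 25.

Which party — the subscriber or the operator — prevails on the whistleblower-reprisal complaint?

subscriber

— Issue I —
Stage I.1 (subscriber, a preponderance, weight is at least 50): (a) net 92−41=51 ≥ 50 — meets; (b) net 61−9=52 ≥ 50 — meets.
  The subscriber carries Stage I.1; the operator now bears the burden.
Stage I.2 (operator, a preponderance, weight is at least 50): (c) 38 < 50 — fails; (d) net 93−40=53 ≥ 50 — meets.
  Not every element is met, so the operator fails to carry Stage I.2.
The analysis ends at Stage I.2; the subscriber prevails on this issue.
— Issue II —
Stage II.1 (subscriber, the balance of probabilities, weight is at least 52): (e) net 55−10=45 < 52 — fails; (f) net 84−32=52 ≥ 52 — meets.
  The subscriber does not carry Stage II.1.
The analysis ends at Stage II.1; the operator prevails on this issue.
— Issue III —
Stage III.1 — burden on subscriber; standard: the preponderance of the evidence (weight exceeds 51).
    (i): 68 − 6 = 62 > 51 [met]
    (j): 77 − 25 = 52 > 51 [met]
  The subscriber carries Stage III.1; the operator now bears the burden.
Stage III.2 — burden on operator; standard: the preponderance of the evidence (weight exceeds 51).
    (k): 72 − 24 = 48 ≤ 51 [not met]
    (l): 76 − 32 = 44 ≤ 51 [not met]
  Stage III.2 not carried; the operator fails its burden.
So the subscriber prevails on this issue.
Per-issue: Issue I → subscriber; Issue II → operator; Issue III → subscriber. The subscriber must prevail on at least one issue; overall, the subscriber prevails.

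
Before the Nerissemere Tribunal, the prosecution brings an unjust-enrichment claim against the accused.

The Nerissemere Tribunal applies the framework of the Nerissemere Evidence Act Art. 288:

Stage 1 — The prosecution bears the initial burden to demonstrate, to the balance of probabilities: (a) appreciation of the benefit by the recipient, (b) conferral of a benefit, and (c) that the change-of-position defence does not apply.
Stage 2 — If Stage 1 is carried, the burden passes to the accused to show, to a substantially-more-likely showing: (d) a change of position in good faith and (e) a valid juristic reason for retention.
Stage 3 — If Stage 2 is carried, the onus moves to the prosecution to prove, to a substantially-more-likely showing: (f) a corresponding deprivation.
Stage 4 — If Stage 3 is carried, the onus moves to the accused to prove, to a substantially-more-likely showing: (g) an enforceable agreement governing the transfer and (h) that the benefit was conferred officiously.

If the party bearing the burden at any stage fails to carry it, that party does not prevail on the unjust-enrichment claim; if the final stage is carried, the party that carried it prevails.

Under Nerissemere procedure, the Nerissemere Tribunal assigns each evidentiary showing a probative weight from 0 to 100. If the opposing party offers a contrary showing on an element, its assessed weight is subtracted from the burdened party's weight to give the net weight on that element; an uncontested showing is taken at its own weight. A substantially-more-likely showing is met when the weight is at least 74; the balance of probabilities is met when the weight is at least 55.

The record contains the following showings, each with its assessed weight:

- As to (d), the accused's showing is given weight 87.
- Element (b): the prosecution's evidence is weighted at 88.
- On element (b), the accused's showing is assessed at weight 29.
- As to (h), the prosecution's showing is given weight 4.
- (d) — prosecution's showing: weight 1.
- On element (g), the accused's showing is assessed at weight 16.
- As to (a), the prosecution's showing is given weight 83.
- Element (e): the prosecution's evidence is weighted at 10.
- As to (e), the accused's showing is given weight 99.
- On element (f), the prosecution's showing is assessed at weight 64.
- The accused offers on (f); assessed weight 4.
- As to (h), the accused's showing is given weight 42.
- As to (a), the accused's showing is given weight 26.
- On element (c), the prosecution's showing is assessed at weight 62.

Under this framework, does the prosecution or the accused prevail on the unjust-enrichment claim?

accused

Stage 1 — burden on prosecution; standard: the balance of probabilities (weight is at least 55).
    (a): 83 − 26 = 57 ≥ 55 [met]
    (b): 88 − 29 = 59 ≥ 55 [met]
    (c): 62 ≥ 55 [met]
  All elements met. The burden passes to the accused.
Stage 2 — burden on accused; standard: a substantially-more-likely showing (weight is at least 74).
    (d): 87 − 1 = 86 ≥ 74 [met]
    (e): 99 − 10 = 89 ≥ 74 [met]
  Stage 2 carried; the burden shifts to the prosecution.
Stage 3 — burden on prosecution; standard: a substantially-more-likely showing (weight is at least 74).
    (f): 64 − 4 = 60 < 74 [not met]
  The prosecution does not carry Stage 3.
The analysis ends at Stage 3; the accused prevails.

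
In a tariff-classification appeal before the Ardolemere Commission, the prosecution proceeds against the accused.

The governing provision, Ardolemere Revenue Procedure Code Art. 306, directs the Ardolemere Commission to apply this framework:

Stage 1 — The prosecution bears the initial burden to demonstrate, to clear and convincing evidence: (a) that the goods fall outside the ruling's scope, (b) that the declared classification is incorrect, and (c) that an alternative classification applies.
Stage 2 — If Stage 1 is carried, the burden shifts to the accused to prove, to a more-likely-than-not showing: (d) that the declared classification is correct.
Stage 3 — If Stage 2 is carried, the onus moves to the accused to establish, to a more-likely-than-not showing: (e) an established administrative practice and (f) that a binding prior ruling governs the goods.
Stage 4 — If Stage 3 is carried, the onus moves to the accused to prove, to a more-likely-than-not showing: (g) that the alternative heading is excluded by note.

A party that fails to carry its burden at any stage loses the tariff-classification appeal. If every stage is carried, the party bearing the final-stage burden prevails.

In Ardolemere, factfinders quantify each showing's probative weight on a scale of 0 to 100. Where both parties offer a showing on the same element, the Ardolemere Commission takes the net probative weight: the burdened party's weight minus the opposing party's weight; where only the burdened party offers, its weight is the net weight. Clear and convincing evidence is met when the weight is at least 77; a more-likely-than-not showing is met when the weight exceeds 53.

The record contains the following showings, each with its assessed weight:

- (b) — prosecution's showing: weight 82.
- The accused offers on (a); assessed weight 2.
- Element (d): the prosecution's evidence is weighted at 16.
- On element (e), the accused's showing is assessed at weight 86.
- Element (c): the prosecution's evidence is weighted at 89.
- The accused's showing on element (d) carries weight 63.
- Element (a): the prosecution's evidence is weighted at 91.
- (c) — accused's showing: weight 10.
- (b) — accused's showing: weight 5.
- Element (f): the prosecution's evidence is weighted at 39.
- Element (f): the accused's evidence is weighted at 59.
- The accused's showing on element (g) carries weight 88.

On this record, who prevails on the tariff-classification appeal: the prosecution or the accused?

prosecution

At Stage 1 the prosecution must meet clear and convincing evidence (weight is at least 77): on (a) the weight is 91 less the opposing 2 gives net 89, ≥ 77, so (a) meets the standard; on (b) the weight is 82 less the opposing 5 gives net 77, ≥ 77, so (b) meets the standard; on (c) the weight is 89 less the opposing 10 gives net 79, which does reach 77, so (c) meets the standard.
  All elements met. The burden passes to the accused.
At Stage 2 the accused must meet a more-likely-than-not showing (weight exceeds 53): on (d) the weight is 63 less the opposing 16 gives net 47, ≤ 53, so (d) does not meet the standard.
  Stage 2 not carried; the accused fails its burden.
So the prosecution prevails.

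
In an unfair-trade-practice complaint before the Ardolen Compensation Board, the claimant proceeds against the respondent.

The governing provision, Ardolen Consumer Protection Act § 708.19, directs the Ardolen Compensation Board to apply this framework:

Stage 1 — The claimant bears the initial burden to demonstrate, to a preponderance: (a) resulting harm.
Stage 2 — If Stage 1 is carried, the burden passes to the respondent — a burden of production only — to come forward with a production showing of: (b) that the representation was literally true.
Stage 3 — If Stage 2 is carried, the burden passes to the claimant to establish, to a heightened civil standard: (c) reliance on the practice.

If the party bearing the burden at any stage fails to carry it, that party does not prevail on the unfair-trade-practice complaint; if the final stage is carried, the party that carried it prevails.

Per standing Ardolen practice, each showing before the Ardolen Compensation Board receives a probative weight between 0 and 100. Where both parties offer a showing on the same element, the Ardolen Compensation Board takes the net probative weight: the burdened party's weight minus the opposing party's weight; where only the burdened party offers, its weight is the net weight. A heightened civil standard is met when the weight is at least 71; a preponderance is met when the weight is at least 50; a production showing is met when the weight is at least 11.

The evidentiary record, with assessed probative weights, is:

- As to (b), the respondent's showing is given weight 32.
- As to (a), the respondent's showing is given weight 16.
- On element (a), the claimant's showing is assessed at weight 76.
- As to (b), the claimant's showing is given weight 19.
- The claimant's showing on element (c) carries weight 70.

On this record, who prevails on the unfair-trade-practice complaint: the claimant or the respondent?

Stage 1 (claimant, a preponderance, weight is at least 50): (a) net 76−16=60 ≥ 50 — meets.
  Stage 1 is satisfied; the onus moves to the respondent.
Stage 2 (respondent, a production showing, weight is at least 11): (b) net 32−19=13 ≥ 11 — meets.
  All elements met. The burden passes to the claimant.
Stage 3 (claimant, a heightened civil standard, weight is at least 71): (c) 70 < 71 — fails.
  Not every element is met, so the claimant fails to carry Stage 3.
So the respondent prevails.

respondent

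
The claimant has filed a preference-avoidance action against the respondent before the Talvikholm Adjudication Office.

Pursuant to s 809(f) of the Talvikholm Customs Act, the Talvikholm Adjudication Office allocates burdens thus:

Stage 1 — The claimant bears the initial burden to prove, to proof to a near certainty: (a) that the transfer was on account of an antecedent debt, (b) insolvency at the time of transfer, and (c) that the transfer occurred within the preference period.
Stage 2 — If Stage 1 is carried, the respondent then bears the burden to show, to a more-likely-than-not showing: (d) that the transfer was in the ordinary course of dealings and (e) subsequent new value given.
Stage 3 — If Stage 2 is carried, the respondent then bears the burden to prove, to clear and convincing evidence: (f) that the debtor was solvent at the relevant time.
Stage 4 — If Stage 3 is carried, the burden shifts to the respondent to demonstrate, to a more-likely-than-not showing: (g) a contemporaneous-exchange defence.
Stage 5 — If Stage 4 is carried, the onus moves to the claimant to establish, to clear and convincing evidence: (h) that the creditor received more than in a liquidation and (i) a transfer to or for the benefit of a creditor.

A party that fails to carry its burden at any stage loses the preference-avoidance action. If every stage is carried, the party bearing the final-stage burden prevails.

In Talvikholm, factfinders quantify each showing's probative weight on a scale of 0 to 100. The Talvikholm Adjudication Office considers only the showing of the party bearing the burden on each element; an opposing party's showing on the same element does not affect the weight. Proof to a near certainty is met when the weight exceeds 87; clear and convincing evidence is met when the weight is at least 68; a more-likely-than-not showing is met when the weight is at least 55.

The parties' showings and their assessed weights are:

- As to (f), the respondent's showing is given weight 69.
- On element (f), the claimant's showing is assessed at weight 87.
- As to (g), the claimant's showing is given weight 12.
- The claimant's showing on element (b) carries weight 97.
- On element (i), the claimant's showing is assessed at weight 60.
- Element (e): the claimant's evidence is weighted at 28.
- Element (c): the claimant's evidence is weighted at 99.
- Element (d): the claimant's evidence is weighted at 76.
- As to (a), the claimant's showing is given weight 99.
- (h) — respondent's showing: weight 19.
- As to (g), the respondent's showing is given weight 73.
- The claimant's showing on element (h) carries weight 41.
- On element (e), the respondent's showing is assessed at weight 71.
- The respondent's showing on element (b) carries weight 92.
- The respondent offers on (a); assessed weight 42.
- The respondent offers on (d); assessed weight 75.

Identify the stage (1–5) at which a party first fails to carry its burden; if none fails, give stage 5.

Stage 1 — burden on claimant; standard: proof to a near certainty (weight exceeds 87).
    (a): 99 (respondent's 42 disregarded) > 87 [met]
    (b): 97 (respondent's 92 disregarded) > 87 [met]
    (c): 99 > 87 [met]
  The claimant carries Stage 1; the respondent now bears the burden.
Stage 2 — burden on respondent; standard: a more-likely-than-not showing (weight is at least 55).
    (d): 75 (claimant's 76 disregarded) ≥ 55 [met]
    (e): 71 (claimant's 28 disregarded) ≥ 55 [met]
  All elements met. The respondent retains the burden for Stage 3.
Stage 3 — burden on respondent; standard: clear and convincing evidence (weight is at least 68).
    (f): 69 (claimant's 87 disregarded) ≥ 68 [met]
  Stage 3 is satisfied; the respondent continues to bear the burden.
Stage 4 — burden on respondent; standard: a more-likely-than-not showing (weight is at least 55).
    (g): 73 (claimant's 12 disregarded) ≥ 55 [met]
  Stage 4 carried; the burden shifts to the claimant.
Stage 5 — burden on claimant; standard: clear and convincing evidence (weight is at least 68).
    (h): 41 (respondent's 19 disregarded) < 68 [not met]
    (i): 60 < 68 [not met]
  The claimant does not carry Stage 5.
So the respondent prevails.

stage 5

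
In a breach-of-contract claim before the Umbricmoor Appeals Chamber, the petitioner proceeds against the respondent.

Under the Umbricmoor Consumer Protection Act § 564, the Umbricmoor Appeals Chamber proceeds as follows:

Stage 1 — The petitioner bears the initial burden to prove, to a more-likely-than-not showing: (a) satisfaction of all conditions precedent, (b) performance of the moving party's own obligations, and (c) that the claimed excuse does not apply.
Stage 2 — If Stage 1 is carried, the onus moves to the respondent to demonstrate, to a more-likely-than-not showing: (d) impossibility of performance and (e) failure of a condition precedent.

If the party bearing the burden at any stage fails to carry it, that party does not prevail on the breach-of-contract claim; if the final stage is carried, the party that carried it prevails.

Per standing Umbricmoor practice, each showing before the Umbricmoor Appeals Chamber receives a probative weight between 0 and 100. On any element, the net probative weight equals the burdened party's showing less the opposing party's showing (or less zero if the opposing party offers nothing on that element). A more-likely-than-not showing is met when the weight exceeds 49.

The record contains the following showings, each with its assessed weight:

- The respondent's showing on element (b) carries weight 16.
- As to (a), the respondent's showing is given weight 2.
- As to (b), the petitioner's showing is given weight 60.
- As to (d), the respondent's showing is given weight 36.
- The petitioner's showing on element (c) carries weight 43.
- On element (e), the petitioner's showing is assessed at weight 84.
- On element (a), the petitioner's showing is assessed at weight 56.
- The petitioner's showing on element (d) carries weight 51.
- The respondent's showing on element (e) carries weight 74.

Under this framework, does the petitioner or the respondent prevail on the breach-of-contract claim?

respondent

Stage 1 (petitioner, a more-likely-than-not showing, weight exceeds 49): (a) net 56−2=54 > 49 — meets; (b) net 60−16=44 ≤ 49 — fails; (c) 43 ≤ 49 — fails.
  Stage 1 not carried; the petitioner fails its burden.
The respondent prevails.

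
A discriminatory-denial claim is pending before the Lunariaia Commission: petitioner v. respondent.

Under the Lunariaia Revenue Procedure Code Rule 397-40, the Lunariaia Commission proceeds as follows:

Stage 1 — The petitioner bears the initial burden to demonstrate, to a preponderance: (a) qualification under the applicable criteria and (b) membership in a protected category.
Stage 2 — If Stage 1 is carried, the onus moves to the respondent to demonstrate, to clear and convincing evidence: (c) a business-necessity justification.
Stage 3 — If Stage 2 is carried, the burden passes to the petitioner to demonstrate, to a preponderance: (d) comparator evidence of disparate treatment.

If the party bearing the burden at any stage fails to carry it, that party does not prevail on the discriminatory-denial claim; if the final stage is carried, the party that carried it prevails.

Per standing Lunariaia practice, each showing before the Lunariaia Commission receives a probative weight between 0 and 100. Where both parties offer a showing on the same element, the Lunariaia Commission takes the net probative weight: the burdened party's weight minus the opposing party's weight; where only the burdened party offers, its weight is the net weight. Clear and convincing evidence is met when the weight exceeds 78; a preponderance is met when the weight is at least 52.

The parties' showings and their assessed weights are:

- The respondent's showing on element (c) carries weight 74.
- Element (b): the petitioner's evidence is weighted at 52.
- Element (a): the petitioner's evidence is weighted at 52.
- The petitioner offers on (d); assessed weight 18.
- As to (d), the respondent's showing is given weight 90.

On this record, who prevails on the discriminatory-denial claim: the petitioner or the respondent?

At Stage 1 the petitioner must meet a preponderance (weight is at least 52): on (a) the weight is 52, ≥ 52, so (a) meets the standard; on (b) the weight is 52, which does reach 52, so (b) meets the standard.
  The petitioner carries Stage 1; the respondent now bears the burden.
At Stage 2 the respondent must meet clear and convincing evidence (weight exceeds 78): on (c) the weight is 74, which does not exceed 78, so (c) does not meet the standard.
  Stage 2 not carried; the respondent fails its burden.
The petitioner prevails.

petitioner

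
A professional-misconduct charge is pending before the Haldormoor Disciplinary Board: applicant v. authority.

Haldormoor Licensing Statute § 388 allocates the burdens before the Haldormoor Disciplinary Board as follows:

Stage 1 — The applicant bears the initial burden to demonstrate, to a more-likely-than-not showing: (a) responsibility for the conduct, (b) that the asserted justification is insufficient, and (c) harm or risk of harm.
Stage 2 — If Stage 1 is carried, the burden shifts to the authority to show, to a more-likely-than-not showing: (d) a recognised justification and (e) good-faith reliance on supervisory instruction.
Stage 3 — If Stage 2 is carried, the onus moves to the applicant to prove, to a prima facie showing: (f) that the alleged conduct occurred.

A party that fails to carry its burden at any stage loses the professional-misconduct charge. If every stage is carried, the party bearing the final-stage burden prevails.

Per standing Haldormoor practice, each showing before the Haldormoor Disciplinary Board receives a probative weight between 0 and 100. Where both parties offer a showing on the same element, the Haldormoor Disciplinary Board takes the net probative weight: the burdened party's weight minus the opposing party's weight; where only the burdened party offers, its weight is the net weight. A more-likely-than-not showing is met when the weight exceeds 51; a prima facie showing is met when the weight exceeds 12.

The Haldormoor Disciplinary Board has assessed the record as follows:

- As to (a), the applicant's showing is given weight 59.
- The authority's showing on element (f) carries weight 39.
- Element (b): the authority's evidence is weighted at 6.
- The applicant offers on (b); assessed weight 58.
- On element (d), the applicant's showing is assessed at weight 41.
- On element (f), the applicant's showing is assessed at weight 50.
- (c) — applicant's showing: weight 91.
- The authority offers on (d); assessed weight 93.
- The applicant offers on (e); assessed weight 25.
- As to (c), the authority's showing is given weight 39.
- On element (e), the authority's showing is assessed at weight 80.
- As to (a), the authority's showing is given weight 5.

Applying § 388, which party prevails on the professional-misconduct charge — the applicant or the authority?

Stage 1 — burden on applicant; standard: a more-likely-than-not showing (weight exceeds 51).
    (a): 59 − 5 = 54 > 51 [met]
    (b): 58 − 6 = 52 > 51 [met]
    (c): 91 − 39 = 52 > 51 [met]
  The applicant carries Stage 1; the authority now bears the burden.
Stage 2 — burden on authority; standard: a more-likely-than-not showing (weight exceeds 51).
    (d): 93 − 41 = 52 > 51 [met]
    (e): 80 − 25 = 55 > 51 [met]
  Stage 2 is satisfied; the onus moves to the applicant.
Stage 3 — burden on applicant; standard: a prima facie showing (weight exceeds 12).
    (f): 50 − 39 = 11 ≤ 12 [not met]
  Not every element is met, so the applicant fails to carry Stage 3.
The analysis ends at Stage 3; the authority prevails.

authority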